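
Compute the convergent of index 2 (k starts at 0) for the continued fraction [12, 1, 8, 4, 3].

Using pₖ = aₖpₖ₋₁ + pₖ₋₂, qₖ = aₖqₖ₋₁ + qₖ₋₂ (with p₋₁=1, p₋₂=0, q₋₁=0, q₋₂=1):
  k=0: a=12, p=12, q=1
  k=1: a=1, p=13, q=1
  k=2: a=8, p=116, q=9

116/9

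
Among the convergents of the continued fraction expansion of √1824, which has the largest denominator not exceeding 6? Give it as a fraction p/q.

128/3

√1824 = [42; 1, 2, 2, 2, 1, 84, …] (period length 6).
Convergents:
  p_0/q_0 = 42/1
  p_1/q_1 = 43/1
  p_2/q_2 = 128/3
  p_3/q_3 = 299/7
q_2 = 3 ≤ 6 < 7 = q_3, so the answer is 128/3.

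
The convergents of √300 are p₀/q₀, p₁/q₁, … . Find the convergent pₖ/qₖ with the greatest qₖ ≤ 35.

433/25

√300 = [17; 3, 8, 3, 34, …] (period length 4).
Convergents:
  p_0/q_0 = 17/1
  p_1/q_1 = 52/3
  p_2/q_2 = 433/25
  p_3/q_3 = 1351/78
q_2 = 25 ≤ 35 < 78 = q_3, so the answer is 433/25.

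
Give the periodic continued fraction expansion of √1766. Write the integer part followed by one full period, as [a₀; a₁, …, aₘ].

[42; 42, 84]

a₀ = ⌊√1766⌋ = 42.
With m₀=0, d₀=1 and mₖ₊₁ = dₖaₖ − mₖ, dₖ₊₁ = (n − mₖ₊₁²)/dₖ, aₖ₊₁ = ⌊(a₀+mₖ₊₁)/dₖ₊₁⌋:
  k=1: m=42, d=2, a=42
  k=2: m=42, d=1, a=84
d=1 and a=2a₀=84 at k=2, so the next step gives (m, d) = (42, 2) again — its k=1 value — and the period has length 2.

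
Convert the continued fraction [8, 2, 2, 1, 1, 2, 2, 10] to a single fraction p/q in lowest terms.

Using pₖ = aₖpₖ₋₁ + pₖ₋₂ and qₖ = aₖqₖ₋₁ + qₖ₋₂:
  k=0: a=8, p=8, q=1
  k=1: a=2, p=17, q=2
  k=2: a=2, p=42, q=5
  k=3: a=1, p=59, q=7
  k=4: a=1, p=101, q=12
  k=5: a=2, p=261, q=31
  k=6: a=2, p=623, q=74
  k=7: a=10, p=6491, q=771

6491/771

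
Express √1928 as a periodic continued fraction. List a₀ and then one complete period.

[43; 1, 9, 1, 86]

a₀ = ⌊√1928⌋ = 43.
With m₀=0, d₀=1 and mₖ₊₁ = dₖaₖ − mₖ, dₖ₊₁ = (n − mₖ₊₁²)/dₖ, aₖ₊₁ = ⌊(a₀+mₖ₊₁)/dₖ₊₁⌋:
  k=1: m=43, d=79, a=1
  k=2: m=36, d=8, a=9
  k=3: m=36, d=79, a=1
  k=4: m=43, d=1, a=86
d=1 and a=2a₀=86 at k=4, so the next step gives (m, d) = (43, 79) again — its k=1 value — and the period has length 4.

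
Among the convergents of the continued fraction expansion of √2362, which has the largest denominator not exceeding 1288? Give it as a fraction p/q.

47191/971

√2362 = [48; 1, 1, 1, 1, 96, …] (period length 5).
Convergents:
  p_0/q_0 = 48/1
  p_1/q_1 = 49/1
  p_2/q_2 = 97/2
  p_3/q_3 = 146/3
  p_4/q_4 = 243/5
  p_5/q_5 = 23474/483
  p_6/q_6 = 23717/488
  p_7/q_7 = 47191/971
  p_8/q_8 = 70908/1459
q_7 = 971 ≤ 1288 < 1459 = q_8, so the answer is 47191/971.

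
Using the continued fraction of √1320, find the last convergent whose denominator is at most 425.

7884/217

√1320 = [36; 3, 72, …] (period length 2).
Convergents:
  p_0/q_0 = 36/1
  p_1/q_1 = 109/3
  p_2/q_2 = 7884/217
  p_3/q_3 = 23761/654
q_2 = 217 ≤ 425 < 654 = q_3, so the answer is 7884/217.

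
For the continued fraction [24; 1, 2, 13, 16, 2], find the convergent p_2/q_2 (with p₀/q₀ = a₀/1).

74/3

Using pₖ = aₖpₖ₋₁ + pₖ₋₂, qₖ = aₖqₖ₋₁ + qₖ₋₂ (with p₋₁=1, p₋₂=0, q₋₁=0, q₋₂=1):
  k=0: a=24, p=24, q=1
  k=1: a=1, p=25, q=1
  k=2: a=2, p=74, q=3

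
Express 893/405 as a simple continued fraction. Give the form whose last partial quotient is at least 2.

893 = 2*405 + 83
405 = 4*83 + 73
83 = 1*73 + 10
73 = 7*10 + 3
10 = 3*3 + 1
3 = 3*1 + 0  (stop)
So 893/405 = [2; 4, 1, 7, 3, 3].

[2; 4, 1, 7, 3, 3]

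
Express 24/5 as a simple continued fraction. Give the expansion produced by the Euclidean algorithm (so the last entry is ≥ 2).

24 = 4*5 + 4
5 = 1*4 + 1
4 = 4*1 + 0  (stop)
So 24/5 = [4; 1, 4].

[4; 1, 4]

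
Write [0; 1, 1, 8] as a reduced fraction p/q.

Fold from the inside: start with 8/1.
  1 + 1/8 = 9/8
  1 + 8/9 = 17/9
  0 + 9/17 = 9/17

9/17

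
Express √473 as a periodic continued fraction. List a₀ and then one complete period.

a₀ = ⌊√473⌋ = 21.

[21; 1, 2, 1, 42]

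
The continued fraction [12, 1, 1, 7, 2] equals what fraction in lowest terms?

Fold from the inside: start with 2/1.
  7 + 1/2 = 15/2
  1 + 2/15 = 17/15
  1 + 15/17 = 32/17
  12 + 17/32 = 401/32

401/32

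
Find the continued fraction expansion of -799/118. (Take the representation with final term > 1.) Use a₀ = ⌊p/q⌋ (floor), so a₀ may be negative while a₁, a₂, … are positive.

-799 = -7·118 + 27
118 = 4·27 + 10
27 = 2·10 + 7
10 = 1·7 + 3
7 = 2·3 + 1
3 = 3·1 + 0  (stop)
So -799/118 = [-7; 4, 2, 1, 2, 3].

[-7; 4, 2, 1, 2, 3]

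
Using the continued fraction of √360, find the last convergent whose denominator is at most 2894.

√360 = [18; 1, 36, …] (period length 2).
Convergents:
  p_0/q_0 = 18/1
  p_1/q_1 = 19/1
  p_2/q_2 = 702/37
  p_3/q_3 = 721/38
  p_4/q_4 = 26658/1405
  p_5/q_5 = 27379/1443
  p_6/q_6 = 1012302/53353
q_5 = 1443 ≤ 2894 < 53353 = q_6, so the answer is 27379/1443.

27379/1443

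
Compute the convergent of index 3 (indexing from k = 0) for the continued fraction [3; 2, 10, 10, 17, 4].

737/212

Using pₖ = aₖpₖ₋₁ + pₖ₋₂, qₖ = aₖqₖ₋₁ + qₖ₋₂ (with p₋₁=1, p₋₂=0, q₋₁=0, q₋₂=1):
  k=0: a=3, p=3, q=1
  k=1: a=2, p=7, q=2
  k=2: a=10, p=73, q=21
  k=3: a=10, p=737, q=212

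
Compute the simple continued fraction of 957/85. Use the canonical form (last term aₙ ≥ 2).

[11; 3, 1, 6, 3]

957 = 11·85 + 22
85 = 3·22 + 19
22 = 1·19 + 3
19 = 6·3 + 1
3 = 3·1 + 0  (stop)
So 957/85 = [11; 3, 1, 6, 3].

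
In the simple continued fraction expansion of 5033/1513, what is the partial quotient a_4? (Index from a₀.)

5033 = 3·1513 + 494   →  a_0 = 3
1513 = 3·494 + 31   →  a_1 = 3
494 = 15·31 + 29   →  a_2 = 15
31 = 1·29 + 2   →  a_3 = 1
29 = 14·2 + 1   →  a_4 = 14

14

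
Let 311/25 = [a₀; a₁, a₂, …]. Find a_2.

3

311 = 12·25 + 11   →  a_0 = 12
25 = 2·11 + 3   →  a_1 = 2
11 = 3·3 + 2   →  a_2 = 3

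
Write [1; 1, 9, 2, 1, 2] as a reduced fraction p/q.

Using pₖ = aₖpₖ₋₁ + pₖ₋₂ and qₖ = aₖqₖ₋₁ + qₖ₋₂:
  k=0: a=1, p=1, q=1
  k=1: a=1, p=2, q=1
  k=2: a=9, p=19, q=10
  k=3: a=2, p=40, q=21
  k=4: a=1, p=59, q=31
  k=5: a=2, p=158, q=83

158/83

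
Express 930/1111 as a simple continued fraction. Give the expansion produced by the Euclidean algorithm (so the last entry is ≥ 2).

[0; 1, 5, 7, 4, 6]

930 = 0×1111 + 930
1111 = 1×930 + 181
930 = 5×181 + 25
181 = 7×25 + 6
25 = 4×6 + 1
6 = 6×1 + 0  (stop)
So 930/1111 = [0; 1, 5, 7, 4, 6].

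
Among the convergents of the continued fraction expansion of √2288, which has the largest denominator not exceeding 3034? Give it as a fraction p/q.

137233/2869

√2288 = [47; 1, 4, 1, 94, …] (period length 4).
Convergents:
  p_0/q_0 = 47/1
  p_1/q_1 = 48/1
  p_2/q_2 = 239/5
  p_3/q_3 = 287/6
  p_4/q_4 = 27217/569
  p_5/q_5 = 27504/575
  p_6/q_6 = 137233/2869
  p_7/q_7 = 164737/3444
q_6 = 2869 ≤ 3034 < 3444 = q_7, so the answer is 137233/2869.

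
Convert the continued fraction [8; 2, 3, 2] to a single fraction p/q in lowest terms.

Fold from the inside: start with 2/1.
  3 + 1/2 = 7/2
  2 + 2/7 = 16/7
  8 + 7/16 = 135/16

135/16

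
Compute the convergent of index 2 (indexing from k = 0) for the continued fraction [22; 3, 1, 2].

89/4

Using pₖ = aₖpₖ₋₁ + pₖ₋₂, qₖ = aₖqₖ₋₁ + qₖ₋₂ (with p₋₁=1, p₋₂=0, q₋₁=0, q₋₂=1):
  k=0: a=22, p=22, q=1
  k=1: a=3, p=67, q=3
  k=2: a=1, p=89, q=4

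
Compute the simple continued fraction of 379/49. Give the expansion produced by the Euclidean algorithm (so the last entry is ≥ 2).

[7; 1, 2, 1, 3, 3]

379 = 7*49 + 36
49 = 1*36 + 13
36 = 2*13 + 10
13 = 1*10 + 3
10 = 3*3 + 1
3 = 3*1 + 0  (stop)
So 379/49 = [7; 1, 2, 1, 3, 3].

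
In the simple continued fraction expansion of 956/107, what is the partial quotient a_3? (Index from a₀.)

3

956 = 8·107 + 100   →  a_0 = 8
107 = 1·100 + 7   →  a_1 = 1
100 = 14·7 + 2   →  a_2 = 14
7 = 3·2 + 1   →  a_3 = 3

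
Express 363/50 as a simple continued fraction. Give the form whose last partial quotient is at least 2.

[7; 3, 1, 5, 2]

363 = 7*50 + 13
50 = 3*13 + 11
13 = 1*11 + 2
11 = 5*2 + 1
2 = 2*1 + 0  (stop)
So 363/50 = [7; 3, 1, 5, 2].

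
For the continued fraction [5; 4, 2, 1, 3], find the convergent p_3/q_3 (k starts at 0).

68/13

Using pₖ = aₖpₖ₋₁ + pₖ₋₂, qₖ = aₖqₖ₋₁ + qₖ₋₂ (with p₋₁=1, p₋₂=0, q₋₁=0, q₋₂=1):
  k=0: a=5, p=5, q=1
  k=1: a=4, p=21, q=4
  k=2: a=2, p=47, q=9
  k=3: a=1, p=68, q=13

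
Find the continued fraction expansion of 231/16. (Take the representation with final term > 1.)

231 = 14*16 + 7
16 = 2*7 + 2
7 = 3*2 + 1
2 = 2*1 + 0  (stop)
So 231/16 = [14; 2, 3, 2].

[14; 2, 3, 2]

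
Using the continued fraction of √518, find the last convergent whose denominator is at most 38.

569/25

√518 = [22; 1, 3, 6, 3, 1, 44, …] (period length 6).
Convergents:
  p_0/q_0 = 22/1
  p_1/q_1 = 23/1
  p_2/q_2 = 91/4
  p_3/q_3 = 569/25
  p_4/q_4 = 1798/79
q_3 = 25 ≤ 38 < 79 = q_4, so the answer is 569/25.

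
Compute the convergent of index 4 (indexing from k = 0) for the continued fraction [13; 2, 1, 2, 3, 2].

361/27

Using pₖ = aₖpₖ₋₁ + pₖ₋₂, qₖ = aₖqₖ₋₁ + qₖ₋₂ (with p₋₁=1, p₋₂=0, q₋₁=0, q₋₂=1):
  k=0: a=13, p=13, q=1
  k=1: a=2, p=27, q=2
  k=2: a=1, p=40, q=3
  k=3: a=2, p=107, q=8
  k=4: a=3, p=361, q=27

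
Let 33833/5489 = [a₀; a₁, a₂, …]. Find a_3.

2

33833 = 6·5489 + 899   →  a_0 = 6
5489 = 6·899 + 95   →  a_1 = 6
899 = 9·95 + 44   →  a_2 = 9
95 = 2·44 + 7   →  a_3 = 2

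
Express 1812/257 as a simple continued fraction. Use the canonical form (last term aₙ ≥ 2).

[7; 19, 1, 3, 3]

1812 = 7·257 + 13
257 = 19·13 + 10
13 = 1·10 + 3
10 = 3·3 + 1
3 = 3·1 + 0  (stop)
So 1812/257 = [7; 19, 1, 3, 3].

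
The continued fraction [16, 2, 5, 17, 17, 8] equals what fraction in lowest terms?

Using pₖ = aₖpₖ₋₁ + pₖ₋₂ and qₖ = aₖqₖ₋₁ + qₖ₋₂:
  k=0: a=16, p=16, q=1
  k=1: a=2, p=33, q=2
  k=2: a=5, p=181, q=11
  k=3: a=17, p=3110, q=189
  k=4: a=17, p=53051, q=3224
  k=5: a=8, p=427518, q=25981

427518/25981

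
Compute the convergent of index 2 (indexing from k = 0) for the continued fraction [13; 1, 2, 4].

Using pₖ = aₖpₖ₋₁ + pₖ₋₂, qₖ = aₖqₖ₋₁ + qₖ₋₂ (with p₋₁=1, p₋₂=0, q₋₁=0, q₋₂=1):
  k=0: a=13, p=13, q=1
  k=1: a=1, p=14, q=1
  k=2: a=2, p=41, q=3

41/3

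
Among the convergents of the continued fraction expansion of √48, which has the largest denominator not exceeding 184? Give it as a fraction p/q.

√48 = [6; 1, 12, …] (period length 2).
Convergents:
  p_0/q_0 = 6/1
  p_1/q_1 = 7/1
  p_2/q_2 = 90/13
  p_3/q_3 = 97/14
  p_4/q_4 = 1254/181
  p_5/q_5 = 1351/195
q_4 = 181 ≤ 184 < 195 = q_5, so the answer is 1254/181.

1254/181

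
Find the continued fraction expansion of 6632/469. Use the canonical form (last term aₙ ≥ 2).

6632 = 14*469 + 66
469 = 7*66 + 7
66 = 9*7 + 3
7 = 2*3 + 1
3 = 3*1 + 0  (stop)
So 6632/469 = [14; 7, 9, 2, 3].

[14; 7, 9, 2, 3]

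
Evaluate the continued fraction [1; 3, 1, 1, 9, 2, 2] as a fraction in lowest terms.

448/349

Using pₖ = aₖpₖ₋₁ + pₖ₋₂ and qₖ = aₖqₖ₋₁ + qₖ₋₂:
  k=0: a=1, p=1, q=1
  k=1: a=3, p=4, q=3
  k=2: a=1, p=5, q=4
  k=3: a=1, p=9, q=7
  k=4: a=9, p=86, q=67
  k=5: a=2, p=181, q=141
  k=6: a=2, p=448, q=349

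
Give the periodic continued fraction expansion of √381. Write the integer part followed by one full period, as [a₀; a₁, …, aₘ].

a₀ = ⌊√381⌋ = 19.
With m₀=0, d₀=1 and mₖ₊₁ = dₖaₖ − mₖ, dₖ₊₁ = (n − mₖ₊₁²)/dₖ, aₖ₊₁ = ⌊(a₀+mₖ₊₁)/dₖ₊₁⌋:
  k=1: m=19, d=20, a=1
  k=2: m=1, d=19, a=1
  k=3: m=18, d=3, a=12
  k=4: m=18, d=19, a=1
  k=5: m=1, d=20, a=1
  k=6: m=19, d=1, a=38
d=1 and a=2a₀=38 at k=6, so the next step gives (m, d) = (19, 20) again — its k=1 value — and the period has length 6.

[19; 1, 1, 12, 1, 1, 38]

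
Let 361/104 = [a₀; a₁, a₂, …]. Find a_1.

2

361 = 3·104 + 49   →  a_0 = 3
104 = 2·49 + 6   →  a_1 = 2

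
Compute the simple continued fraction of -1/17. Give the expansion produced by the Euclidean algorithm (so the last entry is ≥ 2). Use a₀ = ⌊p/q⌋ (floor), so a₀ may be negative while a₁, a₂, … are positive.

-1 = -1*17 + 16
17 = 1*16 + 1
16 = 16*1 + 0  (stop)
So -1/17 = [-1; 1, 16].

[-1; 1, 16]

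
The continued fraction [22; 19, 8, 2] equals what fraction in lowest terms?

Using pₖ = aₖpₖ₋₁ + pₖ₋₂ and qₖ = aₖqₖ₋₁ + qₖ₋₂:
  k=0: a=22, p=22, q=1
  k=1: a=19, p=419, q=19
  k=2: a=8, p=3374, q=153
  k=3: a=2, p=7167, q=325

7167/325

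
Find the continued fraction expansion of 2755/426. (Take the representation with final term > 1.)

2755 = 6·426 + 199
426 = 2·199 + 28
199 = 7·28 + 3
28 = 9·3 + 1
3 = 3·1 + 0  (stop)
So 2755/426 = [6; 2, 7, 9, 3].

[6; 2, 7, 9, 3]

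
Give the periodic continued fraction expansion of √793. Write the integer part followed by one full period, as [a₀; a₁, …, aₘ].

[28; 6, 4, 6, 56]

a₀ = ⌊√793⌋ = 28.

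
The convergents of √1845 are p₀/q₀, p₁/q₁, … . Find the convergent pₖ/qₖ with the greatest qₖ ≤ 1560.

39689/924

√1845 = [42; 1, 20, 2, 20, 1, 84, …] (period length 6).
Convergents:
  p_0/q_0 = 42/1
  p_1/q_1 = 43/1
  p_2/q_2 = 902/21
  p_3/q_3 = 1847/43
  p_4/q_4 = 37842/881
  p_5/q_5 = 39689/924
  p_6/q_6 = 3371718/78497
q_5 = 924 ≤ 1560 < 78497 = q_6, so the answer is 39689/924.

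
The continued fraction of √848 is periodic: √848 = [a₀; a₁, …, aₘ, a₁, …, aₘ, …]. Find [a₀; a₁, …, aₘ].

[29; 8, 3, 3, 3, 8, 58]

a₀ = ⌊√848⌋ = 29.
With m₀=0, d₀=1 and mₖ₊₁ = dₖaₖ − mₖ, dₖ₊₁ = (n − mₖ₊₁²)/dₖ, aₖ₊₁ = ⌊(a₀+mₖ₊₁)/dₖ₊₁⌋:
  k=1: m=29, d=7, a=8
  k=2: m=27, d=17, a=3
  k=3: m=24, d=16, a=3
  k=4: m=24, d=17, a=3
  k=5: m=27, d=7, a=8
  k=6: m=29, d=1, a=58
d=1 and a=2a₀=58 at k=6, so the next step gives (m, d) = (29, 7) again — its k=1 value — and the period has length 6.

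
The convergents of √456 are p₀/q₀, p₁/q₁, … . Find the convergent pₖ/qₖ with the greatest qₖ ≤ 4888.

√456 = [21; 2, 1, 4, 1, 2, 42, …] (period length 6).
Convergents:
  p_0/q_0 = 21/1
  p_1/q_1 = 43/2
  p_2/q_2 = 64/3
  p_3/q_3 = 299/14
  p_4/q_4 = 363/17
  p_5/q_5 = 1025/48
  p_6/q_6 = 43413/2033
  p_7/q_7 = 87851/4114
  p_8/q_8 = 131264/6147
q_7 = 4114 ≤ 4888 < 6147 = q_8, so the answer is 87851/4114.

87851/4114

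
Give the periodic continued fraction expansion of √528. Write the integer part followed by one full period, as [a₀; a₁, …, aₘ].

[22; 1, 44]

a₀ = ⌊√528⌋ = 22.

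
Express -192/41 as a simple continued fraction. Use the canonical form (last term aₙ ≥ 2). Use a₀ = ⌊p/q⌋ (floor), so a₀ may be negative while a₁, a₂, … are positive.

-192 = -5×41 + 13
41 = 3×13 + 2
13 = 6×2 + 1
2 = 2×1 + 0  (stop)
So -192/41 = [-5; 3, 6, 2].

[-5; 3, 6, 2]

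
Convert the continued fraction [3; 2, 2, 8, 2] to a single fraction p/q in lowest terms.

Using pₖ = aₖpₖ₋₁ + pₖ₋₂ and qₖ = aₖqₖ₋₁ + qₖ₋₂:
  k=0: a=3, p=3, q=1
  k=1: a=2, p=7, q=2
  k=2: a=2, p=17, q=5
  k=3: a=8, p=143, q=42
  k=4: a=2, p=303, q=89

303/89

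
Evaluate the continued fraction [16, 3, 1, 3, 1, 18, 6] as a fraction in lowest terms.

Fold from the inside: start with 6/1.
  18 + 1/6 = 109/6
  1 + 6/109 = 115/109
  3 + 109/115 = 454/115
  1 + 115/454 = 569/454
  3 + 454/569 = 2161/569
  16 + 569/2161 = 35145/2161

35145/2161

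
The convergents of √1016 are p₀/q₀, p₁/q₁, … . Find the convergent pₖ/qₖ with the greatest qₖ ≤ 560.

√1016 = [31; 1, 6, 1, 62, …] (period length 4).
Convergents:
  p_0/q_0 = 31/1
  p_1/q_1 = 32/1
  p_2/q_2 = 223/7
  p_3/q_3 = 255/8
  p_4/q_4 = 16033/503
  p_5/q_5 = 16288/511
  p_6/q_6 = 113761/3569
q_5 = 511 ≤ 560 < 3569 = q_6, so the answer is 16288/511.

16288/511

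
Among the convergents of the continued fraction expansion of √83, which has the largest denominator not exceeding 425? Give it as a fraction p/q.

1485/163

√83 = [9; 9, 18, …] (period length 2).
Convergents:
  p_0/q_0 = 9/1
  p_1/q_1 = 82/9
  p_2/q_2 = 1485/163
  p_3/q_3 = 13447/1476
q_2 = 163 ≤ 425 < 1476 = q_3, so the answer is 1485/163.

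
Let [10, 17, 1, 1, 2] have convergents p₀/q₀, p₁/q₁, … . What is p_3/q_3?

Using pₖ = aₖpₖ₋₁ + pₖ₋₂, qₖ = aₖqₖ₋₁ + qₖ₋₂ (with p₋₁=1, p₋₂=0, q₋₁=0, q₋₂=1):
  k=0: a=10, p=10, q=1
  k=1: a=17, p=171, q=17
  k=2: a=1, p=181, q=18
  k=3: a=1, p=352, q=35

352/35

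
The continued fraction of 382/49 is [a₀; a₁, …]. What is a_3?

382 = 7·49 + 39   →  a_0 = 7
49 = 1·39 + 10   →  a_1 = 1
39 = 3·10 + 9   →  a_2 = 3
10 = 1·9 + 1   →  a_3 = 1

1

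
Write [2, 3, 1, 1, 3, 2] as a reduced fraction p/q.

130/57

Using pₖ = aₖpₖ₋₁ + pₖ₋₂ and qₖ = aₖqₖ₋₁ + qₖ₋₂:
  k=0: a=2, p=2, q=1
  k=1: a=3, p=7, q=3
  k=2: a=1, p=9, q=4
  k=3: a=1, p=16, q=7
  k=4: a=3, p=57, q=25
  k=5: a=2, p=130, q=57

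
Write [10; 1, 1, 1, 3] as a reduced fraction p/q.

117/11

Fold from the inside: start with 3/1.
  1 + 1/3 = 4/3
  1 + 3/4 = 7/4
  1 + 4/7 = 11/7
  10 + 7/11 = 117/11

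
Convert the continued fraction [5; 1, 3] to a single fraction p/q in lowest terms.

23/4

Using pₖ = aₖpₖ₋₁ + pₖ₋₂ and qₖ = aₖqₖ₋₁ + qₖ₋₂:
  k=0: a=5, p=5, q=1
  k=1: a=1, p=6, q=1
  k=2: a=3, p=23, q=4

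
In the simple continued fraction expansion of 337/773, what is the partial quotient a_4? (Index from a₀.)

337 = 0·773 + 337   →  a_0 = 0
773 = 2·337 + 99   →  a_1 = 2
337 = 3·99 + 40   →  a_2 = 3
99 = 2·40 + 19   →  a_3 = 2
40 = 2·19 + 2   →  a_4 = 2

2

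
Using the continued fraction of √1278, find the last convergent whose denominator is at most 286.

√1278 = [35; 1, 2, 1, 70, …] (period length 4).
Convergents:
  p_0/q_0 = 35/1
  p_1/q_1 = 36/1
  p_2/q_2 = 107/3
  p_3/q_3 = 143/4
  p_4/q_4 = 10117/283
  p_5/q_5 = 10260/287
q_4 = 283 ≤ 286 < 287 = q_5, so the answer is 10117/283.

10117/283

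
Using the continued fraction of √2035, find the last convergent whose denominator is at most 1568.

√2035 = [45; 9, 90, …] (period length 2).
Convergents:
  p_0/q_0 = 45/1
  p_1/q_1 = 406/9
  p_2/q_2 = 36585/811
  p_3/q_3 = 329671/7308
q_2 = 811 ≤ 1568 < 7308 = q_3, so the answer is 36585/811.

36585/811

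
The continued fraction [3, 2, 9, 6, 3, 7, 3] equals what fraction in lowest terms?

Fold from the inside: start with 3/1.
  7 + 1/3 = 22/3
  3 + 3/22 = 69/22
  6 + 22/69 = 436/69
  9 + 69/436 = 3993/436
  2 + 436/3993 = 8422/3993
  3 + 3993/8422 = 29259/8422

29259/8422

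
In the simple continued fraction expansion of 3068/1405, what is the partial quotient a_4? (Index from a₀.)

9

3068 = 2·1405 + 258   →  a_0 = 2
1405 = 5·258 + 115   →  a_1 = 5
258 = 2·115 + 28   →  a_2 = 2
115 = 4·28 + 3   →  a_3 = 4
28 = 9·3 + 1   →  a_4 = 9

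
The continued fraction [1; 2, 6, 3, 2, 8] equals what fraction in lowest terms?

Using pₖ = aₖpₖ₋₁ + pₖ₋₂ and qₖ = aₖqₖ₋₁ + qₖ₋₂:
  k=0: a=1, p=1, q=1
  k=1: a=2, p=3, q=2
  k=2: a=6, p=19, q=13
  k=3: a=3, p=60, q=41
  k=4: a=2, p=139, q=95
  k=5: a=8, p=1172, q=801

1172/801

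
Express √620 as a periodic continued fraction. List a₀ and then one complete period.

[24; 1, 8, 1, 48]

a₀ = ⌊√620⌋ = 24.
With m₀=0, d₀=1 and mₖ₊₁ = dₖaₖ − mₖ, dₖ₊₁ = (n − mₖ₊₁²)/dₖ, aₖ₊₁ = ⌊(a₀+mₖ₊₁)/dₖ₊₁⌋:
  k=1: m=24, d=44, a=1
  k=2: m=20, d=5, a=8
  k=3: m=20, d=44, a=1
  k=4: m=24, d=1, a=48
d=1 and a=2a₀=48 at k=4, so the next step gives (m, d) = (24, 44) again — its k=1 value — and the period has length 4.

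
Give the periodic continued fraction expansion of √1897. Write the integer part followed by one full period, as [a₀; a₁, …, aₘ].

[43; 1, 1, 4, 12, 4, 1, 1, 86]

a₀ = ⌊√1897⌋ = 43.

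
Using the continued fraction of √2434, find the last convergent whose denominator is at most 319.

√2434 = [49; 2, 1, 48, 1, 2, 98, …] (period length 6).
Convergents:
  p_0/q_0 = 49/1
  p_1/q_1 = 99/2
  p_2/q_2 = 148/3
  p_3/q_3 = 7203/146
  p_4/q_4 = 7351/149
  p_5/q_5 = 21905/444
q_4 = 149 ≤ 319 < 444 = q_5, so the answer is 7351/149.

7351/149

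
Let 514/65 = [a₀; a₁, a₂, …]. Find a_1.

514 = 7·65 + 59   →  a_0 = 7
65 = 1·59 + 6   →  a_1 = 1

1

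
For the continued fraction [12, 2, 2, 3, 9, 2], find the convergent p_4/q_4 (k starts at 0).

1961/158

Using pₖ = aₖpₖ₋₁ + pₖ₋₂, qₖ = aₖqₖ₋₁ + qₖ₋₂ (with p₋₁=1, p₋₂=0, q₋₁=0, q₋₂=1):
  k=0: a=12, p=12, q=1
  k=1: a=2, p=25, q=2
  k=2: a=2, p=62, q=5
  k=3: a=3, p=211, q=17
  k=4: a=9, p=1961, q=158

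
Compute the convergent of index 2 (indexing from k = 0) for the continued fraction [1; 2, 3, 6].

Using pₖ = aₖpₖ₋₁ + pₖ₋₂, qₖ = aₖqₖ₋₁ + qₖ₋₂ (with p₋₁=1, p₋₂=0, q₋₁=0, q₋₂=1):
  k=0: a=1, p=1, q=1
  k=1: a=2, p=3, q=2
  k=2: a=3, p=10, q=7

10/7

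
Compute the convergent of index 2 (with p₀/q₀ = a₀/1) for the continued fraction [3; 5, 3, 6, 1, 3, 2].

Using pₖ = aₖpₖ₋₁ + pₖ₋₂, qₖ = aₖqₖ₋₁ + qₖ₋₂ (with p₋₁=1, p₋₂=0, q₋₁=0, q₋₂=1):
  k=0: a=3, p=3, q=1
  k=1: a=5, p=16, q=5
  k=2: a=3, p=51, q=16

51/16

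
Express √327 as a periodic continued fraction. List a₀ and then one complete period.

[18; 12, 36]

a₀ = ⌊√327⌋ = 18.
With m₀=0, d₀=1 and mₖ₊₁ = dₖaₖ − mₖ, dₖ₊₁ = (n − mₖ₊₁²)/dₖ, aₖ₊₁ = ⌊(a₀+mₖ₊₁)/dₖ₊₁⌋:
  k=1: m=18, d=3, a=12
  k=2: m=18, d=1, a=36
d=1 and a=2a₀=36 at k=2, so the next step gives (m, d) = (18, 3) again — its k=1 value — and the period has length 2.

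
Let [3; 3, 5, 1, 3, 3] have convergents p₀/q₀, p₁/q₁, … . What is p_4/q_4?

242/73

Using pₖ = aₖpₖ₋₁ + pₖ₋₂, qₖ = aₖqₖ₋₁ + qₖ₋₂ (with p₋₁=1, p₋₂=0, q₋₁=0, q₋₂=1):
  k=0: a=3, p=3, q=1
  k=1: a=3, p=10, q=3
  k=2: a=5, p=53, q=16
  k=3: a=1, p=63, q=19
  k=4: a=3, p=242, q=73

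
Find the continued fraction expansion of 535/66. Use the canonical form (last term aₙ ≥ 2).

535 = 8×66 + 7
66 = 9×7 + 3
7 = 2×3 + 1
3 = 3×1 + 0  (stop)
So 535/66 = [8; 9, 2, 3].

[8; 9, 2, 3]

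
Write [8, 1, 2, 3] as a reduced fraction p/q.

87/10

Using pₖ = aₖpₖ₋₁ + pₖ₋₂ and qₖ = aₖqₖ₋₁ + qₖ₋₂:
  k=0: a=8, p=8, q=1
  k=1: a=1, p=9, q=1
  k=2: a=2, p=26, q=3
  k=3: a=3, p=87, q=10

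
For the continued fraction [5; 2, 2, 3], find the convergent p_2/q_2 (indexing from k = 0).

27/5

Using pₖ = aₖpₖ₋₁ + pₖ₋₂, qₖ = aₖqₖ₋₁ + qₖ₋₂ (with p₋₁=1, p₋₂=0, q₋₁=0, q₋₂=1):
  k=0: a=5, p=5, q=1
  k=1: a=2, p=11, q=2
  k=2: a=2, p=27, q=5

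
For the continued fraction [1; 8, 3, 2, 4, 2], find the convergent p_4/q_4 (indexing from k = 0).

Using pₖ = aₖpₖ₋₁ + pₖ₋₂, qₖ = aₖqₖ₋₁ + qₖ₋₂ (with p₋₁=1, p₋₂=0, q₋₁=0, q₋₂=1):
  k=0: a=1, p=1, q=1
  k=1: a=8, p=9, q=8
  k=2: a=3, p=28, q=25
  k=3: a=2, p=65, q=58
  k=4: a=4, p=288, q=257

288/257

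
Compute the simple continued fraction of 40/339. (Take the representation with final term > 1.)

[0; 8, 2, 9, 2]

40 = 0*339 + 40
339 = 8*40 + 19
40 = 2*19 + 2
19 = 9*2 + 1
2 = 2*1 + 0  (stop)
So 40/339 = [0; 8, 2, 9, 2].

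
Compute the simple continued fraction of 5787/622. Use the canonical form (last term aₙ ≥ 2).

[9; 3, 3, 2, 3, 2, 3]

5787 = 9·622 + 189
622 = 3·189 + 55
189 = 3·55 + 24
55 = 2·24 + 7
24 = 3·7 + 3
7 = 2·3 + 1
3 = 3·1 + 0  (stop)
So 5787/622 = [9; 3, 3, 2, 3, 2, 3].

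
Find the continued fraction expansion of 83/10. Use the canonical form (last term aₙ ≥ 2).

83 = 8·10 + 3
10 = 3·3 + 1
3 = 3·1 + 0  (stop)
So 83/10 = [8; 3, 3].

[8; 3, 3]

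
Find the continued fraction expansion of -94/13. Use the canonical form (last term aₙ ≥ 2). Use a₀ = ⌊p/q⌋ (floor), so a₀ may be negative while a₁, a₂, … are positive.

-94 = -8*13 + 10
13 = 1*10 + 3
10 = 3*3 + 1
3 = 3*1 + 0  (stop)
So -94/13 = [-8; 1, 3, 3].

[-8; 1, 3, 3]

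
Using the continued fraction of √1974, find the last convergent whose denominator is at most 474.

11063/249

√1974 = [44; 2, 3, 17, 2, 17, 3, 2, 88, …] (period length 8).
Convergents:
  p_0/q_0 = 44/1
  p_1/q_1 = 89/2
  p_2/q_2 = 311/7
  p_3/q_3 = 5376/121
  p_4/q_4 = 11063/249
  p_5/q_5 = 193447/4354
q_4 = 249 ≤ 474 < 4354 = q_5, so the answer is 11063/249.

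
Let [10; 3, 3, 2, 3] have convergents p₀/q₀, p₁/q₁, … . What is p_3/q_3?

237/23

Using pₖ = aₖpₖ₋₁ + pₖ₋₂, qₖ = aₖqₖ₋₁ + qₖ₋₂ (with p₋₁=1, p₋₂=0, q₋₁=0, q₋₂=1):
  k=0: a=10, p=10, q=1
  k=1: a=3, p=31, q=3
  k=2: a=3, p=103, q=10
  k=3: a=2, p=237, q=23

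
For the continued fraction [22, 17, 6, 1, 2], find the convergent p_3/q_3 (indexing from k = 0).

Using pₖ = aₖpₖ₋₁ + pₖ₋₂, qₖ = aₖqₖ₋₁ + qₖ₋₂ (with p₋₁=1, p₋₂=0, q₋₁=0, q₋₂=1):
  k=0: a=22, p=22, q=1
  k=1: a=17, p=375, q=17
  k=2: a=6, p=2272, q=103
  k=3: a=1, p=2647, q=120

2647/120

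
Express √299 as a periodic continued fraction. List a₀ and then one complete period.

[17; 3, 2, 3, 34]

a₀ = ⌊√299⌋ = 17.
With m₀=0, d₀=1 and mₖ₊₁ = dₖaₖ − mₖ, dₖ₊₁ = (n − mₖ₊₁²)/dₖ, aₖ₊₁ = ⌊(a₀+mₖ₊₁)/dₖ₊₁⌋:
  k=1: m=17, d=10, a=3
  k=2: m=13, d=13, a=2
  k=3: m=13, d=10, a=3
  k=4: m=17, d=1, a=34
d=1 and a=2a₀=34 at k=4, so the next step gives (m, d) = (17, 10) again — its k=1 value — and the period has length 4.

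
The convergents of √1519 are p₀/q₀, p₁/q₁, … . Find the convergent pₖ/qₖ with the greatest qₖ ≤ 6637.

118521/3041

√1519 = [38; 1, 37, 1, 76, …] (period length 4).
Convergents:
  p_0/q_0 = 38/1
  p_1/q_1 = 39/1
  p_2/q_2 = 1481/38
  p_3/q_3 = 1520/39
  p_4/q_4 = 117001/3002
  p_5/q_5 = 118521/3041
  p_6/q_6 = 4502278/115519
q_5 = 3041 ≤ 6637 < 115519 = q_6, so the answer is 118521/3041.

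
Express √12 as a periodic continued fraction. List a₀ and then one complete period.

[3; 2, 6]

a₀ = ⌊√12⌋ = 3.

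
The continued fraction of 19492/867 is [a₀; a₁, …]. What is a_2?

19492 = 22·867 + 418   →  a_0 = 22
867 = 2·418 + 31   →  a_1 = 2
418 = 13·31 + 15   →  a_2 = 13

13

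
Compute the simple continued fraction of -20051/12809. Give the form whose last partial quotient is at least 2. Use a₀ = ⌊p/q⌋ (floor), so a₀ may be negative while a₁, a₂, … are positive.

[-2; 2, 3, 3, 11, 16, 3]

-20051 = -2*12809 + 5567
12809 = 2*5567 + 1675
5567 = 3*1675 + 542
1675 = 3*542 + 49
542 = 11*49 + 3
49 = 16*3 + 1
3 = 3*1 + 0  (stop)
So -20051/12809 = [-2; 2, 3, 3, 11, 16, 3].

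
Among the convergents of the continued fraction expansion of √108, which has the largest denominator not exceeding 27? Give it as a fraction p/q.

239/23

√108 = [10; 2, 1, 1, 4, 1, 1, 2, 20, …] (period length 8).
Convergents:
  p_0/q_0 = 10/1
  p_1/q_1 = 21/2
  p_2/q_2 = 31/3
  p_3/q_3 = 52/5
  p_4/q_4 = 239/23
  p_5/q_5 = 291/28
q_4 = 23 ≤ 27 < 28 = q_5, so the answer is 239/23.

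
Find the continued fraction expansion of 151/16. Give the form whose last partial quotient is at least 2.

151 = 9*16 + 7
16 = 2*7 + 2
7 = 3*2 + 1
2 = 2*1 + 0  (stop)
So 151/16 = [9; 2, 3, 2].

[9; 2, 3, 2]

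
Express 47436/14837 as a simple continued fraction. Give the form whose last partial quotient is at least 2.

47436 = 3·14837 + 2925
14837 = 5·2925 + 212
2925 = 13·212 + 169
212 = 1·169 + 43
169 = 3·43 + 40
43 = 1·40 + 3
40 = 13·3 + 1
3 = 3·1 + 0  (stop)
So 47436/14837 = [3; 5, 13, 1, 3, 1, 13, 3].

[3; 5, 13, 1, 3, 1, 13, 3]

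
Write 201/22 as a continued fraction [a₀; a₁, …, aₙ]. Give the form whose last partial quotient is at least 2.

[9; 7, 3]

201 = 9*22 + 3
22 = 7*3 + 1
3 = 3*1 + 0  (stop)
So 201/22 = [9; 7, 3].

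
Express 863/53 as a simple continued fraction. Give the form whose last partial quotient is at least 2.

863 = 16·53 + 15
53 = 3·15 + 8
15 = 1·8 + 7
8 = 1·7 + 1
7 = 7·1 + 0  (stop)
So 863/53 = [16; 3, 1, 1, 7].

[16; 3, 1, 1, 7]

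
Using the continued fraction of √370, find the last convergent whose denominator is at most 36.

√370 = [19; 4, 4, 38, …] (period length 3).
Convergents:
  p_0/q_0 = 19/1
  p_1/q_1 = 77/4
  p_2/q_2 = 327/17
  p_3/q_3 = 12503/650
q_2 = 17 ≤ 36 < 650 = q_3, so the answer is 327/17.

327/17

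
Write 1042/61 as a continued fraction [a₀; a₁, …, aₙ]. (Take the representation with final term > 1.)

[17; 12, 5]

1042 = 17·61 + 5
61 = 12·5 + 1
5 = 5·1 + 0  (stop)
So 1042/61 = [17; 12, 5].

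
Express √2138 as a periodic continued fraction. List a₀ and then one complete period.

a₀ = ⌊√2138⌋ = 46.
With m₀=0, d₀=1 and mₖ₊₁ = dₖaₖ − mₖ, dₖ₊₁ = (n − mₖ₊₁²)/dₖ, aₖ₊₁ = ⌊(a₀+mₖ₊₁)/dₖ₊₁⌋:
  k=1: m=46, d=22, a=4
  k=2: m=42, d=17, a=5
  k=3: m=43, d=17, a=5
  k=4: m=42, d=22, a=4
  k=5: m=46, d=1, a=92
d=1 and a=2a₀=92 at k=5, so the next step gives (m, d) = (46, 22) again — its k=1 value — and the period has length 5.

[46; 4, 5, 5, 4, 92]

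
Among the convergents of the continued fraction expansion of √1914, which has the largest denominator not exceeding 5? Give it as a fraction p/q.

√1914 = [43; 1, 2, 1, 86, …] (period length 4).
Convergents:
  p_0/q_0 = 43/1
  p_1/q_1 = 44/1
  p_2/q_2 = 131/3
  p_3/q_3 = 175/4
  p_4/q_4 = 15181/347
q_3 = 4 ≤ 5 < 347 = q_4, so the answer is 175/4.

175/4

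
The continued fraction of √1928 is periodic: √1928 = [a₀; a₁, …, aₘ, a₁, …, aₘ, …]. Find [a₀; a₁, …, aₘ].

[43; 1, 9, 1, 86]

a₀ = ⌊√1928⌋ = 43.
With m₀=0, d₀=1 and mₖ₊₁ = dₖaₖ − mₖ, dₖ₊₁ = (n − mₖ₊₁²)/dₖ, aₖ₊₁ = ⌊(a₀+mₖ₊₁)/dₖ₊₁⌋:
  k=1: m=43, d=79, a=1
  k=2: m=36, d=8, a=9
  k=3: m=36, d=79, a=1
  k=4: m=43, d=1, a=86
d=1 and a=2a₀=86 at k=4, so the next step gives (m, d) = (43, 79) again — its k=1 value — and the period has length 4.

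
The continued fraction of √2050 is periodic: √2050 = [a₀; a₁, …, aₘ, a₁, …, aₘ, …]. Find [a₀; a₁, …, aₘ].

[45; 3, 1, 1, 1, 1, 3, 90]

a₀ = ⌊√2050⌋ = 45.
With m₀=0, d₀=1 and mₖ₊₁ = dₖaₖ − mₖ, dₖ₊₁ = (n − mₖ₊₁²)/dₖ, aₖ₊₁ = ⌊(a₀+mₖ₊₁)/dₖ₊₁⌋:
  k=1: m=45, d=25, a=3
  k=2: m=30, d=46, a=1
  k=3: m=16, d=39, a=1
  k=4: m=23, d=39, a=1
  k=5: m=16, d=46, a=1
  k=6: m=30, d=25, a=3
  k=7: m=45, d=1, a=90
d=1 and a=2a₀=90 at k=7, so the next step gives (m, d) = (45, 25) again — its k=1 value — and the period has length 7.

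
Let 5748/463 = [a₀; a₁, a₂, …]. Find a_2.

2

5748 = 12·463 + 192   →  a_0 = 12
463 = 2·192 + 79   →  a_1 = 2
192 = 2·79 + 34   →  a_2 = 2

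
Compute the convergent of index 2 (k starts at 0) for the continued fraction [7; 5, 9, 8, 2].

Using pₖ = aₖpₖ₋₁ + pₖ₋₂, qₖ = aₖqₖ₋₁ + qₖ₋₂ (with p₋₁=1, p₋₂=0, q₋₁=0, q₋₂=1):
  k=0: a=7, p=7, q=1
  k=1: a=5, p=36, q=5
  k=2: a=9, p=331, q=46

331/46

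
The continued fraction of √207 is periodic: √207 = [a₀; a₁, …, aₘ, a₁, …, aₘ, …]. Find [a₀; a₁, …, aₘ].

[14; 2, 1, 1, 2, 1, 1, 2, 28]

a₀ = ⌊√207⌋ = 14.
With m₀=0, d₀=1 and mₖ₊₁ = dₖaₖ − mₖ, dₖ₊₁ = (n − mₖ₊₁²)/dₖ, aₖ₊₁ = ⌊(a₀+mₖ₊₁)/dₖ₊₁⌋:
  k=1: m=14, d=11, a=2
  k=2: m=8, d=13, a=1
  k=3: m=5, d=14, a=1
  k=4: m=9, d=9, a=2
  k=5: m=9, d=14, a=1
  k=6: m=5, d=13, a=1
  k=7: m=8, d=11, a=2
  k=8: m=14, d=1, a=28
d=1 and a=2a₀=28 at k=8, so the next step gives (m, d) = (14, 11) again — its k=1 value — and the period has length 8.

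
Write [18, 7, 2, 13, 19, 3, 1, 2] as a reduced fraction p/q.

779548/42989

Using pₖ = aₖpₖ₋₁ + pₖ₋₂ and qₖ = aₖqₖ₋₁ + qₖ₋₂:
  k=0: a=18, p=18, q=1
  k=1: a=7, p=127, q=7
  k=2: a=2, p=272, q=15
  k=3: a=13, p=3663, q=202
  k=4: a=19, p=69869, q=3853
  k=5: a=3, p=213270, q=11761
  k=6: a=1, p=283139, q=15614
  k=7: a=2, p=779548, q=42989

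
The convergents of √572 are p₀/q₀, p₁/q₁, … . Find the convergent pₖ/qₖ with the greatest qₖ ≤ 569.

13465/563

√572 = [23; 1, 10, 1, 46, …] (period length 4).
Convergents:
  p_0/q_0 = 23/1
  p_1/q_1 = 24/1
  p_2/q_2 = 263/11
  p_3/q_3 = 287/12
  p_4/q_4 = 13465/563
  p_5/q_5 = 13752/575
q_4 = 563 ≤ 569 < 575 = q_5, so the answer is 13465/563.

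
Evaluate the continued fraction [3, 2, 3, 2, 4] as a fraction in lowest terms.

Fold from the inside: start with 4/1.
  2 + 1/4 = 9/4
  3 + 4/9 = 31/9
  2 + 9/31 = 71/31
  3 + 31/71 = 244/71

244/71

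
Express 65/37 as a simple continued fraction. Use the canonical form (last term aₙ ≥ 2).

65 = 1·37 + 28
37 = 1·28 + 9
28 = 3·9 + 1
9 = 9·1 + 0  (stop)
So 65/37 = [1; 1, 3, 9].

[1; 1, 3, 9]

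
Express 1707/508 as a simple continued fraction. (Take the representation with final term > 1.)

1707 = 3*508 + 183
508 = 2*183 + 142
183 = 1*142 + 41
142 = 3*41 + 19
41 = 2*19 + 3
19 = 6*3 + 1
3 = 3*1 + 0  (stop)
So 1707/508 = [3; 2, 1, 3, 2, 6, 3].

[3; 2, 1, 3, 2, 6, 3]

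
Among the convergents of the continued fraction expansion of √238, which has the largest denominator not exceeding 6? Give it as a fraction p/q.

77/5

√238 = [15; 2, 2, 1, 14, 1, 2, 2, 30, …] (period length 8).
Convergents:
  p_0/q_0 = 15/1
  p_1/q_1 = 31/2
  p_2/q_2 = 77/5
  p_3/q_3 = 108/7
q_2 = 5 ≤ 6 < 7 = q_3, so the answer is 77/5.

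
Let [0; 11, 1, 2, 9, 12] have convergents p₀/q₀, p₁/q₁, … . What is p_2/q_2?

1/12

Using pₖ = aₖpₖ₋₁ + pₖ₋₂, qₖ = aₖqₖ₋₁ + qₖ₋₂ (with p₋₁=1, p₋₂=0, q₋₁=0, q₋₂=1):
  k=0: a=0, p=0, q=1
  k=1: a=11, p=1, q=11
  k=2: a=1, p=1, q=12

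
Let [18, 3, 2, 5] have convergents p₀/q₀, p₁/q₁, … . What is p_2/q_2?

128/7

Using pₖ = aₖpₖ₋₁ + pₖ₋₂, qₖ = aₖqₖ₋₁ + qₖ₋₂ (with p₋₁=1, p₋₂=0, q₋₁=0, q₋₂=1):
  k=0: a=18, p=18, q=1
  k=1: a=3, p=55, q=3
  k=2: a=2, p=128, q=7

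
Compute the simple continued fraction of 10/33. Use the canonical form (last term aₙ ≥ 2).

10 = 0×33 + 10
33 = 3×10 + 3
10 = 3×3 + 1
3 = 3×1 + 0  (stop)
So 10/33 = [0; 3, 3, 3].

[0; 3, 3, 3]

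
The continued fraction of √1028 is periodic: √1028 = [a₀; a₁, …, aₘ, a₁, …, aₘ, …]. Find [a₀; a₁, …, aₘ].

[32; 16, 64]

a₀ = ⌊√1028⌋ = 32.
With m₀=0, d₀=1 and mₖ₊₁ = dₖaₖ − mₖ, dₖ₊₁ = (n − mₖ₊₁²)/dₖ, aₖ₊₁ = ⌊(a₀+mₖ₊₁)/dₖ₊₁⌋:
  k=1: m=32, d=4, a=16
  k=2: m=32, d=1, a=64
d=1 and a=2a₀=64 at k=2, so the next step gives (m, d) = (32, 4) again — its k=1 value — and the period has length 2.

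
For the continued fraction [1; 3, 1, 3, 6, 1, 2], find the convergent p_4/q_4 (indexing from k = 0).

119/94

Using pₖ = aₖpₖ₋₁ + pₖ₋₂, qₖ = aₖqₖ₋₁ + qₖ₋₂ (with p₋₁=1, p₋₂=0, q₋₁=0, q₋₂=1):
  k=0: a=1, p=1, q=1
  k=1: a=3, p=4, q=3
  k=2: a=1, p=5, q=4
  k=3: a=3, p=19, q=15
  k=4: a=6, p=119, q=94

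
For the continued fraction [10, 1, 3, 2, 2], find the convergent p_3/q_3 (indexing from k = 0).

Using pₖ = aₖpₖ₋₁ + pₖ₋₂, qₖ = aₖqₖ₋₁ + qₖ₋₂ (with p₋₁=1, p₋₂=0, q₋₁=0, q₋₂=1):
  k=0: a=10, p=10, q=1
  k=1: a=1, p=11, q=1
  k=2: a=3, p=43, q=4
  k=3: a=2, p=97, q=9

97/9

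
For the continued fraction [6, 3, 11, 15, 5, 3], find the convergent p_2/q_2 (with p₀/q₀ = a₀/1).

215/34

Using pₖ = aₖpₖ₋₁ + pₖ₋₂, qₖ = aₖqₖ₋₁ + qₖ₋₂ (with p₋₁=1, p₋₂=0, q₋₁=0, q₋₂=1):
  k=0: a=6, p=6, q=1
  k=1: a=3, p=19, q=3
  k=2: a=11, p=215, q=34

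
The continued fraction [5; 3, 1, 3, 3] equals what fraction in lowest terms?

258/49

Using pₖ = aₖpₖ₋₁ + pₖ₋₂ and qₖ = aₖqₖ₋₁ + qₖ₋₂:
  k=0: a=5, p=5, q=1
  k=1: a=3, p=16, q=3
  k=2: a=1, p=21, q=4
  k=3: a=3, p=79, q=15
  k=4: a=3, p=258, q=49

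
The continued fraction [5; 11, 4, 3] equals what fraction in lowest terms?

743/146

Using pₖ = aₖpₖ₋₁ + pₖ₋₂ and qₖ = aₖqₖ₋₁ + qₖ₋₂:
  k=0: a=5, p=5, q=1
  k=1: a=11, p=56, q=11
  k=2: a=4, p=229, q=45
  k=3: a=3, p=743, q=146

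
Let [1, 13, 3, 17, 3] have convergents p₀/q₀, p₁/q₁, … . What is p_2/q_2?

43/40

Using pₖ = aₖpₖ₋₁ + pₖ₋₂, qₖ = aₖqₖ₋₁ + qₖ₋₂ (with p₋₁=1, p₋₂=0, q₋₁=0, q₋₂=1):
  k=0: a=1, p=1, q=1
  k=1: a=13, p=14, q=13
  k=2: a=3, p=43, q=40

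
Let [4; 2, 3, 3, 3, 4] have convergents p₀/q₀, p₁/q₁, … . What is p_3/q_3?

Using pₖ = aₖpₖ₋₁ + pₖ₋₂, qₖ = aₖqₖ₋₁ + qₖ₋₂ (with p₋₁=1, p₋₂=0, q₋₁=0, q₋₂=1):
  k=0: a=4, p=4, q=1
  k=1: a=2, p=9, q=2
  k=2: a=3, p=31, q=7
  k=3: a=3, p=102, q=23

102/23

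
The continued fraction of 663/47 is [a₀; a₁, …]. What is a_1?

9

663 = 14·47 + 5   →  a_0 = 14
47 = 9·5 + 2   →  a_1 = 9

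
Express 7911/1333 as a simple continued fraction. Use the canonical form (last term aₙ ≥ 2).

[5; 1, 14, 3, 9, 3]

7911 = 5·1333 + 1246
1333 = 1·1246 + 87
1246 = 14·87 + 28
87 = 3·28 + 3
28 = 9·3 + 1
3 = 3·1 + 0  (stop)
So 7911/1333 = [5; 1, 14, 3, 9, 3].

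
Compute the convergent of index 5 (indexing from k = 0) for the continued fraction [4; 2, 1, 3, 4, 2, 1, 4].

458/105

Using pₖ = aₖpₖ₋₁ + pₖ₋₂, qₖ = aₖqₖ₋₁ + qₖ₋₂ (with p₋₁=1, p₋₂=0, q₋₁=0, q₋₂=1):
  k=0: a=4, p=4, q=1
  k=1: a=2, p=9, q=2
  k=2: a=1, p=13, q=3
  k=3: a=3, p=48, q=11
  k=4: a=4, p=205, q=47
  k=5: a=2, p=458, q=105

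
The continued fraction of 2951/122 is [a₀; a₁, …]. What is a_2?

2951 = 24·122 + 23   →  a_0 = 24
122 = 5·23 + 7   →  a_1 = 5
23 = 3·7 + 2   →  a_2 = 3

3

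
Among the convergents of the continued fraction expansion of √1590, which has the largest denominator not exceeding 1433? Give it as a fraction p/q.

√1590 = [39; 1, 6, 1, 78, …] (period length 4).
Convergents:
  p_0/q_0 = 39/1
  p_1/q_1 = 40/1
  p_2/q_2 = 279/7
  p_3/q_3 = 319/8
  p_4/q_4 = 25161/631
  p_5/q_5 = 25480/639
  p_6/q_6 = 178041/4465
q_5 = 639 ≤ 1433 < 4465 = q_6, so the answer is 25480/639.

25480/639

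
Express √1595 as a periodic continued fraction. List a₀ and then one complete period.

a₀ = ⌊√1595⌋ = 39.
With m₀=0, d₀=1 and mₖ₊₁ = dₖaₖ − mₖ, dₖ₊₁ = (n − mₖ₊₁²)/dₖ, aₖ₊₁ = ⌊(a₀+mₖ₊₁)/dₖ₊₁⌋:
  k=1: m=39, d=74, a=1
  k=2: m=35, d=5, a=14
  k=3: m=35, d=74, a=1
  k=4: m=39, d=1, a=78
d=1 and a=2a₀=78 at k=4, so the next step gives (m, d) = (39, 74) again — its k=1 value — and the period has length 4.

[39; 1, 14, 1, 78]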